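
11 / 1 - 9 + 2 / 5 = 12/5 = 2.40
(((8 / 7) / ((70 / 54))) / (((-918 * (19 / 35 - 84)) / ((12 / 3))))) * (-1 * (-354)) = 0.02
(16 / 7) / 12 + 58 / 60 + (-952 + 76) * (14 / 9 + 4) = -1021757/210 = -4865.51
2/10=1/5 = 0.20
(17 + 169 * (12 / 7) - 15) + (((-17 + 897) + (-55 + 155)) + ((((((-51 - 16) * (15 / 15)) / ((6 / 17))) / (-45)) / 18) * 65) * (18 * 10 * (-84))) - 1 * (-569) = -14394895/63 = -228490.40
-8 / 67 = -0.12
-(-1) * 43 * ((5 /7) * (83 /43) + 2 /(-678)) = 140384/2373 = 59.16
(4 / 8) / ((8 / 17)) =17/16 = 1.06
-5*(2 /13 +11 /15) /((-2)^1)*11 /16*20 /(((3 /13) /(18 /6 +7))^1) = 47575/36 = 1321.53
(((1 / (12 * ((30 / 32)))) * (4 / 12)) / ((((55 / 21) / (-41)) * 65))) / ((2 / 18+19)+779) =-1148/128396125 = 0.00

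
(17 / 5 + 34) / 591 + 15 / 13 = 46756/38415 = 1.22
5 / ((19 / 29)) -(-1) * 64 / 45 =7741/855 = 9.05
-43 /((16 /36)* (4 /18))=-3483/8 = -435.38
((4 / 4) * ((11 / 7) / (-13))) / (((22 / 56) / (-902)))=3608/13 = 277.54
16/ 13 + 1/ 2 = 45/26 = 1.73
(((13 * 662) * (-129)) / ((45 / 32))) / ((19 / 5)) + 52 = -11838892/57 = -207699.86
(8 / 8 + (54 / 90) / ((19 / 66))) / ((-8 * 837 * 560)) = -293/356227200 = 0.00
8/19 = 0.42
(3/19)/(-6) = -0.03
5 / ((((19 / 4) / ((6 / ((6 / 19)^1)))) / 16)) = 320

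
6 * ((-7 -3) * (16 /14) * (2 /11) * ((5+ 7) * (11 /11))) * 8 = -92160/77 = -1196.88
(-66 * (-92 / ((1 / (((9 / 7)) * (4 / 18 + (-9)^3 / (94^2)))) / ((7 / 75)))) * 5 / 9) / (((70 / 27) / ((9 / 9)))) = 8433249/386575 = 21.82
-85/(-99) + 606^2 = 367236.86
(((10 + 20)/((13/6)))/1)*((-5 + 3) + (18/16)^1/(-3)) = -855/26 = -32.88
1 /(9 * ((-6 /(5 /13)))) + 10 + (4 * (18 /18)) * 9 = 45.99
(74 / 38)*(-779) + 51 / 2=-2983/2 = -1491.50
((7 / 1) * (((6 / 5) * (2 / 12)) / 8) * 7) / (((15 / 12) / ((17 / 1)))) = 833/50 = 16.66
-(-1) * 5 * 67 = 335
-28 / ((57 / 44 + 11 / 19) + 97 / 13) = -304304/101463 = -3.00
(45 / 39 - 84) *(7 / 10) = -7539/130 = -57.99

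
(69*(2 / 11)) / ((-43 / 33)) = -414/43 = -9.63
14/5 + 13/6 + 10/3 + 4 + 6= 18.30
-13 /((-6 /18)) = 39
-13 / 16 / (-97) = 13/1552 = 0.01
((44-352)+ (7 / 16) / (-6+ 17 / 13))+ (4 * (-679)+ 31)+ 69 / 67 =-195657009/65392 = -2992.06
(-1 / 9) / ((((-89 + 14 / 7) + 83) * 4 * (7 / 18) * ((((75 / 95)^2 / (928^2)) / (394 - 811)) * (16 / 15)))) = -337604312/35 = -9645837.49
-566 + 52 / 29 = -16362/29 = -564.21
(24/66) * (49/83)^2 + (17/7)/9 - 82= -389581019/4774077 = -81.60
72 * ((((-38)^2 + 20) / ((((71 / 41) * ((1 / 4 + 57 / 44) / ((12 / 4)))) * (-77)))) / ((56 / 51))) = -4861944/3479 = -1397.51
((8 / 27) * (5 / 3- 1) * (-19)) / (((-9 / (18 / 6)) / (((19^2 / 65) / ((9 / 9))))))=109744/15795 = 6.95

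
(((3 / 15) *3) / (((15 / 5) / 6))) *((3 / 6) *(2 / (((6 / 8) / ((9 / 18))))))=4/5 = 0.80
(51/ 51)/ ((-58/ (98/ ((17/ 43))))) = -4.27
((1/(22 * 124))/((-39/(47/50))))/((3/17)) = -799/15958800 = 0.00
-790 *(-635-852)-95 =1174635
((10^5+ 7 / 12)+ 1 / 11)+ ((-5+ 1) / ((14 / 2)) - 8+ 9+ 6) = 92406563/924 = 100007.10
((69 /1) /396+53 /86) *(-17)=-76279/5676 = -13.44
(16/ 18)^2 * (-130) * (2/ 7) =-16640/567 = -29.35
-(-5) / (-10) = -1/2 = -0.50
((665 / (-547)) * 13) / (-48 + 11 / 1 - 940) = 8645/534419 = 0.02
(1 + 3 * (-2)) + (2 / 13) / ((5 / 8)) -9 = -894/65 = -13.75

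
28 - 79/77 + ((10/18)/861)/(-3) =6897662/255717 = 26.97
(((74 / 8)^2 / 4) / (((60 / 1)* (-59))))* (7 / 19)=-9583/4304640 = 0.00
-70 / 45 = -14/9 = -1.56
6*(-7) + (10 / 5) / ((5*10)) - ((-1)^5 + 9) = -1249/25 = -49.96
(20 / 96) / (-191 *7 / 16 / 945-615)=-450/1328591 = 0.00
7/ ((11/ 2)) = 14/11 = 1.27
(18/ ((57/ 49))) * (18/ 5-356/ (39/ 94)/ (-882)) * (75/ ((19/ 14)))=55053880/14079 = 3910.35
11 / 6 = 1.83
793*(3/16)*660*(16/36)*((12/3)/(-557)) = -174460/557 = -313.21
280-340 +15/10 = -117/2 = -58.50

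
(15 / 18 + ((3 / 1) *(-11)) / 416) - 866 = -1079827/1248 = -865.25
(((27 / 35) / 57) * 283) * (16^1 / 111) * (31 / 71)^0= 0.55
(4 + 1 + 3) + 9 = 17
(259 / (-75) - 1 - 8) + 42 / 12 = -8.95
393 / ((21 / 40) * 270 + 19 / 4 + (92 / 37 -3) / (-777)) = 22596714/8423495 = 2.68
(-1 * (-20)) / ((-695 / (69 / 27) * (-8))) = 23/2502 = 0.01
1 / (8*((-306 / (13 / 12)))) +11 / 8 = 40379/29376 = 1.37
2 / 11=0.18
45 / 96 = 15/32 = 0.47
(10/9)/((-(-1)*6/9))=5/3 = 1.67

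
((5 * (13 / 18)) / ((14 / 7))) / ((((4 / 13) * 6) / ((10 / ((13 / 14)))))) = 10.53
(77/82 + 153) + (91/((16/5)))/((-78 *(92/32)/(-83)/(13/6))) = 12000209/67896 = 176.74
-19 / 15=-1.27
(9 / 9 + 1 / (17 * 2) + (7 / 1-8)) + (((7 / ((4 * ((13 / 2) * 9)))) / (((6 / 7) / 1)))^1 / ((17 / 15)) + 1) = 8435/7956 = 1.06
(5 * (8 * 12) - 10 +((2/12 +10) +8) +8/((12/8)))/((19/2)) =987/19 = 51.95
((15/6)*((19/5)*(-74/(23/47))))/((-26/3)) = 165.76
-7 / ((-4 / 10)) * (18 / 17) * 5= 1575/17 = 92.65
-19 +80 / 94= -853/47 = -18.15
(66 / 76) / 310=33/11780 = 0.00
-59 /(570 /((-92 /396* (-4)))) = -2714/28215 = -0.10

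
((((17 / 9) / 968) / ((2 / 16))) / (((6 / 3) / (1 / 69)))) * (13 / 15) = 221/2254230 = 0.00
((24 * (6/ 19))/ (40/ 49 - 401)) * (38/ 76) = -3528/372571 = -0.01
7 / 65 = 0.11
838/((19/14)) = 11732/19 = 617.47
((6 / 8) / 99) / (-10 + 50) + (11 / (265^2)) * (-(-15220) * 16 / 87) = 62887783/143371360 = 0.44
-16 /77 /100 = -4/1925 = 0.00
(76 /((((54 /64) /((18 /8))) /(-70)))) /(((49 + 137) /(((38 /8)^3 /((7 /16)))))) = -5212840/279 = -18684.01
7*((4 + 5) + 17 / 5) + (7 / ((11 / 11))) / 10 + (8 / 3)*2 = 557/6 = 92.83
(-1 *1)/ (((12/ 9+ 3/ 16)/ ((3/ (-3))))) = 48/73 = 0.66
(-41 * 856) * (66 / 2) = -1158168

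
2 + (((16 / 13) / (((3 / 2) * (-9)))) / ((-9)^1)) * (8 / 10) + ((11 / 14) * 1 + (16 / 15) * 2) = 1089541/221130 = 4.93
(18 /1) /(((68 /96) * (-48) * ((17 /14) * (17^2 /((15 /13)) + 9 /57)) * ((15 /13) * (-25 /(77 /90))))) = 19019/368619500 = 0.00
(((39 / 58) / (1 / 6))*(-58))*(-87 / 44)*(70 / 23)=356265/253 = 1408.16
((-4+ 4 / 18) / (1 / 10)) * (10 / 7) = -3400/63 = -53.97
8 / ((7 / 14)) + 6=22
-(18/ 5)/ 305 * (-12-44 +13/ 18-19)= 1337/1525 = 0.88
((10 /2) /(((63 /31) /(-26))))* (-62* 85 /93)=685100/189 = 3624.87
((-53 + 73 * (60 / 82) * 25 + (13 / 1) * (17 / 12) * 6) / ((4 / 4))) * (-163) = -18617045/82 = -227037.13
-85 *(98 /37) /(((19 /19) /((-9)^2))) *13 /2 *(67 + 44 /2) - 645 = -390355170/37 = -10550139.73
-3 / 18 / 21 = -1/126 = -0.01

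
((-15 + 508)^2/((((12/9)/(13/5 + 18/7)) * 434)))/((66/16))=43991869/83545 = 526.56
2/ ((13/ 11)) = 22/13 = 1.69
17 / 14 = 1.21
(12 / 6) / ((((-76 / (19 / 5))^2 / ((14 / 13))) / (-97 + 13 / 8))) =-5341/10400 = -0.51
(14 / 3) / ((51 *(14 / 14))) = 0.09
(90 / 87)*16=480/29 = 16.55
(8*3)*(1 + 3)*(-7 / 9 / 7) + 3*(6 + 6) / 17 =-8.55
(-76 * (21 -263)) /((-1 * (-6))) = 9196/3 = 3065.33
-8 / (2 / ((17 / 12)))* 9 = -51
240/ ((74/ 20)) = 2400/37 = 64.86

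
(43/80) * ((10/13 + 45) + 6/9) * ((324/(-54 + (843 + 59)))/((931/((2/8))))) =2102571/821067520 = 0.00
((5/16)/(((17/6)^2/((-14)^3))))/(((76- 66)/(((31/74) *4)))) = -191394/10693 = -17.90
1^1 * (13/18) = 13/18 = 0.72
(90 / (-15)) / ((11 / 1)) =-6/11 = -0.55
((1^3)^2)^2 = 1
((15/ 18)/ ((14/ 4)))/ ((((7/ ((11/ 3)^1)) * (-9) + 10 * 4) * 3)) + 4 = 63307/15813 = 4.00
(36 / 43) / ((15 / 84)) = 1008/215 = 4.69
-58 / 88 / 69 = -29/3036 = -0.01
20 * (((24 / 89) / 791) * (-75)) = -36000/70399 = -0.51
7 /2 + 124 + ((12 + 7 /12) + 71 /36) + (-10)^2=4357/18 = 242.06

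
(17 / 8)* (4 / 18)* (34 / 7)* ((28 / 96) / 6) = 289/2592 = 0.11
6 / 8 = 3/4 = 0.75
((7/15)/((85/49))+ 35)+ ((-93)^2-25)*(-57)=-626704232/1275 = -491532.73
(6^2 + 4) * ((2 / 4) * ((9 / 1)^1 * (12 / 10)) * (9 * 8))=15552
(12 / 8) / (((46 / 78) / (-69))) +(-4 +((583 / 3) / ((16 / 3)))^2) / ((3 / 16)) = 110147/16 = 6884.19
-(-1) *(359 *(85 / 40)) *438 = 1336557/4 = 334139.25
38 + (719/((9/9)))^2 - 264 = 516735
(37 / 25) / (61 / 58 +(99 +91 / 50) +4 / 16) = 4292/296153 = 0.01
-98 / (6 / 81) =-1323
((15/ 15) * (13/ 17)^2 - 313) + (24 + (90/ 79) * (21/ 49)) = -46015626/159817 = -287.93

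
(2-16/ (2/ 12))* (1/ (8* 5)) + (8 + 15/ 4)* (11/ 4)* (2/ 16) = 1081/640 = 1.69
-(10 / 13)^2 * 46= -27.22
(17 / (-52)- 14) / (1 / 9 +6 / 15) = -33525/1196 = -28.03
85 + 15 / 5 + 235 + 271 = 594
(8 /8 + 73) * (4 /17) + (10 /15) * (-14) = 412/51 = 8.08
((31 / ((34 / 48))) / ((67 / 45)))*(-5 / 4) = -41850/1139 = -36.74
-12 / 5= -2.40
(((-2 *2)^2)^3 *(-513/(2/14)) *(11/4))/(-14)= 2889216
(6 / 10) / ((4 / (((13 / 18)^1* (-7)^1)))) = -91/120 = -0.76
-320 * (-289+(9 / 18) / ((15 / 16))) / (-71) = -276928/213 = -1300.13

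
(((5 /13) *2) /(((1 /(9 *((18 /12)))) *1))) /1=135/13 = 10.38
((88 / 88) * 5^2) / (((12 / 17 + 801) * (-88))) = -425/1199352 = 0.00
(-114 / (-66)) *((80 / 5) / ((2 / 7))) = 1064/11 = 96.73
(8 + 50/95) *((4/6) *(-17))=-1836/19 = -96.63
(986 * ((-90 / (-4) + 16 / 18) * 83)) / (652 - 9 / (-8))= 137815192/47025 = 2930.68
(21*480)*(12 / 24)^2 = 2520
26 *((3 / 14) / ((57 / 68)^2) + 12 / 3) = 848536/7581 = 111.93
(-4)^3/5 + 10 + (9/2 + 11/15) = 73/30 = 2.43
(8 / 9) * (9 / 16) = 1/2 = 0.50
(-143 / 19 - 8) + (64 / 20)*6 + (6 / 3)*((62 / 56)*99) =296441/1330 = 222.89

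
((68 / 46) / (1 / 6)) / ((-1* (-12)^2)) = -17/276 = -0.06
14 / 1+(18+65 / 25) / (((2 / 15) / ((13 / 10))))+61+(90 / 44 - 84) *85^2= -130206063/220 = -591845.74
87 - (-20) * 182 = 3727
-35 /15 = -7/3 = -2.33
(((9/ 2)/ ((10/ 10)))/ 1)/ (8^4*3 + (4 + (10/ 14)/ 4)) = 42/114727 = 0.00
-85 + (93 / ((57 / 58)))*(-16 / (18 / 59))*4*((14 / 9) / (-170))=12643093/130815 = 96.65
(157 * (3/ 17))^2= 221841/289 = 767.62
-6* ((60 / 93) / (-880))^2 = -3/930248 = 0.00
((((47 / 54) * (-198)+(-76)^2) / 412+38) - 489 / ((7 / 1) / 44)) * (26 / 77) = -339915199/333102 = -1020.45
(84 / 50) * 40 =336/5 = 67.20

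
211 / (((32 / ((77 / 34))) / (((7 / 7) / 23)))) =0.65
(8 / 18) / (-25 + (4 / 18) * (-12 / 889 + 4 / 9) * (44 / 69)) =-2208276/123912101 = -0.02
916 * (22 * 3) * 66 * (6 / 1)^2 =143643456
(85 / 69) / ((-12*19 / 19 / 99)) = -935/92 = -10.16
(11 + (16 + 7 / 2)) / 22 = 61/44 = 1.39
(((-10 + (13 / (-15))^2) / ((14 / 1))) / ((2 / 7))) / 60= -2081/54000 = -0.04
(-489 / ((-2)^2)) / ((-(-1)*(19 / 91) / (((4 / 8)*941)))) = -41873559/152 = -275483.94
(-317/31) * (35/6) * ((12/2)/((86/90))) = -499275/1333 = -374.55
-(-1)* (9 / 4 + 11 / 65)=2.42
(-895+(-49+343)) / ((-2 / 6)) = 1803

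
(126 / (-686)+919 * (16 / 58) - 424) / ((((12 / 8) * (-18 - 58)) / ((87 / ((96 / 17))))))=1374263/59584 = 23.06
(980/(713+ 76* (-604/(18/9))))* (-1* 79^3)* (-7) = -483178220/3177 = -152086.31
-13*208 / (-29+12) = 159.06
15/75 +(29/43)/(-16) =543/3440 = 0.16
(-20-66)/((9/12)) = -344/3 = -114.67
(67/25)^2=4489/625 = 7.18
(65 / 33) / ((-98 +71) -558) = -1/297 = 0.00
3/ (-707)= -3/707 = 0.00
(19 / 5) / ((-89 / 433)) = -8227/445 = -18.49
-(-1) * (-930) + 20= -910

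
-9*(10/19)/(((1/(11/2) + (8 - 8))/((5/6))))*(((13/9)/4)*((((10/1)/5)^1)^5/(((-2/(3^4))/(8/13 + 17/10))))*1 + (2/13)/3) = 5810530/247 = 23524.41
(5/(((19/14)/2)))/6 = 70/57 = 1.23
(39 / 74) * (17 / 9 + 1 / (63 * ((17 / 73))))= 13624/13209 = 1.03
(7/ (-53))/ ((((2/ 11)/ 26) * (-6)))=1001/318 = 3.15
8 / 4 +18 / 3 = 8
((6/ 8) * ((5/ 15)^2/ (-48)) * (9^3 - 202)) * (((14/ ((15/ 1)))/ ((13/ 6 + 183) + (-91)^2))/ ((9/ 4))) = -3689/82291140 = 0.00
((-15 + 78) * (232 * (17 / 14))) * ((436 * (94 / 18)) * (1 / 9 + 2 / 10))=565743136/45 = 12572069.69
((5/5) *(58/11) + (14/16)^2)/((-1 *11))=-4251/7744 = -0.55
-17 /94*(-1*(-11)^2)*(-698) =-717893/47 = -15274.32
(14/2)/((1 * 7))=1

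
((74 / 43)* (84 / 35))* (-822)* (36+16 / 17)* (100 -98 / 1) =-916799616/3655 = -250834.37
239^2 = 57121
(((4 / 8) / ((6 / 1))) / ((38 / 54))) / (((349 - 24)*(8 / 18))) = 81/98800 = 0.00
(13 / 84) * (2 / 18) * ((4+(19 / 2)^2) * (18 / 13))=2.24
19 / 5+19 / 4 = 171/20 = 8.55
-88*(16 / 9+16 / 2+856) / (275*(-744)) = 7792/20925 = 0.37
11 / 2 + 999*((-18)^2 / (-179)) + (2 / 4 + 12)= -320454/179 = -1790.25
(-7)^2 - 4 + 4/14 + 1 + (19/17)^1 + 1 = 5760/119 = 48.40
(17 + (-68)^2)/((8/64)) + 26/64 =1188109/32 = 37128.41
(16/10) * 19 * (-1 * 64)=-9728/5 = -1945.60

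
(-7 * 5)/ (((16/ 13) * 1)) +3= -407/16 = -25.44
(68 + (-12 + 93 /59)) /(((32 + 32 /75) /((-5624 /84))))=-3142225/26432 = -118.88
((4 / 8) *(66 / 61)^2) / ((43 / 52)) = 113256/160003 = 0.71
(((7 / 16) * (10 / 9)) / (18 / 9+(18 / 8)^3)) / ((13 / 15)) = 1400/33423 = 0.04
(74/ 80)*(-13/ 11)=-481/440 = -1.09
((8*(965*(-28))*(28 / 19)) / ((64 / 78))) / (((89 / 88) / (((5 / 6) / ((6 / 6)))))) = -540940400/1691 = -319893.79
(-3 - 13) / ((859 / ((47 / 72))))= -94/7731 = -0.01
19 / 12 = 1.58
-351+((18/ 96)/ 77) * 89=-350.78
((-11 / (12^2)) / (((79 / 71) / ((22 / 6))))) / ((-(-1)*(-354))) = 8591/12081312 = 0.00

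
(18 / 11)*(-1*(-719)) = 12942/11 = 1176.55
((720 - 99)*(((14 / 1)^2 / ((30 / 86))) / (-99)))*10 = -35244.36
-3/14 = -0.21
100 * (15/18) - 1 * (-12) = 286/3 = 95.33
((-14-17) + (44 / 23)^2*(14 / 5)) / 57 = -963/2645 = -0.36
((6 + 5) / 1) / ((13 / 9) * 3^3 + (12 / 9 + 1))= 33/124 = 0.27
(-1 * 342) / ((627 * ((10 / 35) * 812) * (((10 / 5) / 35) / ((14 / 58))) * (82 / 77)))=-5145/551696 = -0.01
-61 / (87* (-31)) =61/2697 = 0.02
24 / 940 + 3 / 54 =343/4230 = 0.08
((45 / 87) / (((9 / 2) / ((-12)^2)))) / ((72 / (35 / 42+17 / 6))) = 220/261 = 0.84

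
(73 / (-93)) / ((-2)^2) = -73/372 = -0.20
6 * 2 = 12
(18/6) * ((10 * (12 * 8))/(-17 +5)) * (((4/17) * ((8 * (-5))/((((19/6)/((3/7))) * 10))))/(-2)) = -34560/2261 = -15.29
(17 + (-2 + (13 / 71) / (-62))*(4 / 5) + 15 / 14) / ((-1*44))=-0.37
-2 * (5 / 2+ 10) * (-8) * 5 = 1000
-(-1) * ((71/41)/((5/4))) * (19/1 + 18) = 10508/205 = 51.26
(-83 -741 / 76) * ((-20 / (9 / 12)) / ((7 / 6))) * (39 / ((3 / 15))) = 413400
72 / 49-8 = -320/49 = -6.53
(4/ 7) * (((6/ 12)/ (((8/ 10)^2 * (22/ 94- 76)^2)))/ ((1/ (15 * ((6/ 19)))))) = 276125/749571508 = 0.00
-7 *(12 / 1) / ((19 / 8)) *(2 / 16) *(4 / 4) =-84/19 = -4.42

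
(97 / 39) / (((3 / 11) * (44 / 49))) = 4753/468 = 10.16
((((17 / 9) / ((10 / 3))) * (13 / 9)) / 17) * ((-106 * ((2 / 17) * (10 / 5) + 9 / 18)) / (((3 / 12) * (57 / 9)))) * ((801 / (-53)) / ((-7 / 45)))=-520650/2261 = -230.27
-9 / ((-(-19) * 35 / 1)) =-9/665 = -0.01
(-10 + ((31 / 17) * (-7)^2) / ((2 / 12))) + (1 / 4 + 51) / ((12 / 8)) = 57149/102 = 560.28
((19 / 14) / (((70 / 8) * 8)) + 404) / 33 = 395939/32340 = 12.24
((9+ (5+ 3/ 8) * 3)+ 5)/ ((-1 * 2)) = -241/16 = -15.06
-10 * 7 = -70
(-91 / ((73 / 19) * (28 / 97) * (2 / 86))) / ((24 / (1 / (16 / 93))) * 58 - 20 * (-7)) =-9.30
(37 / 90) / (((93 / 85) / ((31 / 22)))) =629/1188 = 0.53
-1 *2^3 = -8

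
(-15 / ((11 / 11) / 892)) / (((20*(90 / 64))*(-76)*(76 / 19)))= 446/285 = 1.56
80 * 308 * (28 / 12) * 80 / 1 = 13798400/3 = 4599466.67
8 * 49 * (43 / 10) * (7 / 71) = 166.19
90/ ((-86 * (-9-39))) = 15/688 = 0.02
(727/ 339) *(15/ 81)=3635/9153 = 0.40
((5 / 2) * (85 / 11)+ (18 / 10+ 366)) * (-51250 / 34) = -218237875/374 = -583523.73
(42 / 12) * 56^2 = 10976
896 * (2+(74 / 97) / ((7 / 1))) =183296/97 = 1889.65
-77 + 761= 684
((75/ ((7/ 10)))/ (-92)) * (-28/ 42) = 125/161 = 0.78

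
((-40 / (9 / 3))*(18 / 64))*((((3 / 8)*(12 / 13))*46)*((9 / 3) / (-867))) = 3105/15028 = 0.21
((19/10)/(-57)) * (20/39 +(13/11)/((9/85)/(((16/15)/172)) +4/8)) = -0.02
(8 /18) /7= 4/63 = 0.06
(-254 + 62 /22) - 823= -11816/11 = -1074.18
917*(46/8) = 21091/4 = 5272.75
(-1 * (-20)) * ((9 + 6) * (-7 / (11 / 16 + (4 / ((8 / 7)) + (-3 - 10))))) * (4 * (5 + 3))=358400/47 = 7625.53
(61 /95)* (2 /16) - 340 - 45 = -292539/760 = -384.92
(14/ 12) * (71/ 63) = 71/54 = 1.31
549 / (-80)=-549/80 = -6.86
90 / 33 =30/11 = 2.73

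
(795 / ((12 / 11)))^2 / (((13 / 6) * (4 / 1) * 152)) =25491675/63232 = 403.15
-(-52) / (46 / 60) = 67.83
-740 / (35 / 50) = -7400/7 = -1057.14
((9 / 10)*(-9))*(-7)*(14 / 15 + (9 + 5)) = 21168/25 = 846.72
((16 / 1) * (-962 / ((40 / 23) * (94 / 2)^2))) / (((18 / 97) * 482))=-1073111/23956605 = -0.04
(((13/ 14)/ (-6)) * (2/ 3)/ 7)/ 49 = -13/43218 = 0.00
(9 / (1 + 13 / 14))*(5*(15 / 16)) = 21.88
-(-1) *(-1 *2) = -2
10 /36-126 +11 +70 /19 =-37975/342 = -111.04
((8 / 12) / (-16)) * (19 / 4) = -19/96 = -0.20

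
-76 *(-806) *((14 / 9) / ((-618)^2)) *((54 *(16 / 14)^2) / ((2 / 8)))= 15681536/222789 = 70.39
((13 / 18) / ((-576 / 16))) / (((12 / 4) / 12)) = -13/162 = -0.08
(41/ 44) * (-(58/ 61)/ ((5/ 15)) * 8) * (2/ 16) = -3567/1342 = -2.66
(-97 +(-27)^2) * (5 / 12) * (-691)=-545890/3 = -181963.33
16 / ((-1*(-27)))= 16/27 = 0.59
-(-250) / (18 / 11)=1375/9 = 152.78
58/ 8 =29/4 = 7.25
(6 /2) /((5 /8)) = 24/5 = 4.80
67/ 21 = 3.19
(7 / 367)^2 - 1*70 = -9428181/134689 = -70.00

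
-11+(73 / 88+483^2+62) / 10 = 20525281/880 = 23324.18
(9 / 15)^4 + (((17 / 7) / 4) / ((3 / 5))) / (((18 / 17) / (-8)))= -887816/118125 = -7.52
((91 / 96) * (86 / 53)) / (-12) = -3913/30528 = -0.13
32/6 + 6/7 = 130/21 = 6.19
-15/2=-7.50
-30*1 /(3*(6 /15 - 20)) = 25/49 = 0.51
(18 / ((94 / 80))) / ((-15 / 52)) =-2496/47 = -53.11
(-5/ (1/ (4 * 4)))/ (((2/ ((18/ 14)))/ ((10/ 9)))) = -400/7 = -57.14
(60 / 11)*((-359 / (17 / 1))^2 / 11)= 7732860/34969 = 221.13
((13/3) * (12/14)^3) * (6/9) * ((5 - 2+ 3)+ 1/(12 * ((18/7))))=33878/3087 = 10.97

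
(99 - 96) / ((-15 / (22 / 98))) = -11/245 = -0.04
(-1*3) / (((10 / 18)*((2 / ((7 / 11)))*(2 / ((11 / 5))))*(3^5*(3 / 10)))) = -7/270 = -0.03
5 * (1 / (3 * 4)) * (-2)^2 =5/3 = 1.67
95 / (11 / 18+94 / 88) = 396/7 = 56.57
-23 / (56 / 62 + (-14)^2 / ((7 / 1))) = -713/896 = -0.80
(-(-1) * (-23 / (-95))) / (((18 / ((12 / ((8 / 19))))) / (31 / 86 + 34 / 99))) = 137839/510840 = 0.27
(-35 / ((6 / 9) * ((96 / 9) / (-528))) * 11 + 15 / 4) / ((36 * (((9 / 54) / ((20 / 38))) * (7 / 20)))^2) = 95300000/53067 = 1795.84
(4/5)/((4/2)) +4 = 22/5 = 4.40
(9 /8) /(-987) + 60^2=9475197/2632 = 3600.00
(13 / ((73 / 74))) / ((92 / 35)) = 16835/3358 = 5.01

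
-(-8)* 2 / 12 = 4/3 = 1.33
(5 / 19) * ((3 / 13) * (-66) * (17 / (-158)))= 8415/19513 = 0.43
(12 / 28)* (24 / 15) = 0.69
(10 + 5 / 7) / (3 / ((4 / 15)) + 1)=300/343 = 0.87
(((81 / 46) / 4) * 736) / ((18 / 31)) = 558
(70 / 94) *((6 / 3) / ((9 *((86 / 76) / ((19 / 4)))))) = 12635/18189 = 0.69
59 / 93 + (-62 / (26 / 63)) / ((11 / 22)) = -362491/1209 = -299.83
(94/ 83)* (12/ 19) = 1128/1577 = 0.72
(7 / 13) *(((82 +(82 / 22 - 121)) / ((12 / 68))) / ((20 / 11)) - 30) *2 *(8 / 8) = -150.70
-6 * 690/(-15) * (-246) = -67896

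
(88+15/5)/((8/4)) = 91/2 = 45.50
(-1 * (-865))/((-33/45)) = -12975/11 = -1179.55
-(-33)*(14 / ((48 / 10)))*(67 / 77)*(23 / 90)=1541/72 = 21.40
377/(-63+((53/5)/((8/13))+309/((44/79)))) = 165880/223969 = 0.74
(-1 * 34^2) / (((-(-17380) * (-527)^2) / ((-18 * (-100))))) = -360/835109 = 0.00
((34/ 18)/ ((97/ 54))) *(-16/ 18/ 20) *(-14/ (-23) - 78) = 24208/6693 = 3.62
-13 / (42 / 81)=-351/14 = -25.07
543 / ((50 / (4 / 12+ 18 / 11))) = 2353/110 = 21.39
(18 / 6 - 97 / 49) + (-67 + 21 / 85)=-273776/4165 = -65.73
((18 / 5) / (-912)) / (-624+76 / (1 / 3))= 1/100320 = 0.00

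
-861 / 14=-123/2 = -61.50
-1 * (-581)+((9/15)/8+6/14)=162821/280 = 581.50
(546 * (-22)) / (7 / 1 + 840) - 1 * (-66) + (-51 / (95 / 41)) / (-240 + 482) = 1189209/22990 = 51.73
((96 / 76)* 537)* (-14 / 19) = -180432/361 = -499.81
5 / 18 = 0.28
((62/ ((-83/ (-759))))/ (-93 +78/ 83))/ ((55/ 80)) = -22816/2547 = -8.96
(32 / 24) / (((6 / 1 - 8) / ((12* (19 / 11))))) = -152/11 = -13.82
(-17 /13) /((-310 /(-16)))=-136/2015 = -0.07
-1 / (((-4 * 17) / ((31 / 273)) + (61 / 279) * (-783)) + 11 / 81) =2511/1933210 = 0.00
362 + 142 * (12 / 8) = 575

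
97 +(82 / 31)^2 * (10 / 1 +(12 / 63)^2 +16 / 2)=94591393/423801 = 223.20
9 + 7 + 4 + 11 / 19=391/19 = 20.58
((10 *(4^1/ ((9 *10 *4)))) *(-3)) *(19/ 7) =-19/21 = -0.90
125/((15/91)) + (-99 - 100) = 559.33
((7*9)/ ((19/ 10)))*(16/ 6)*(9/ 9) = 1680/19 = 88.42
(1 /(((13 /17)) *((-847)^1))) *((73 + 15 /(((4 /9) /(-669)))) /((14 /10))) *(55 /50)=27.30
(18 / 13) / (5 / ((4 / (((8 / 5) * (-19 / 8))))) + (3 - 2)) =-24/65 = -0.37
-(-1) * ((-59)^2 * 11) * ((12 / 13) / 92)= 114873/299 = 384.19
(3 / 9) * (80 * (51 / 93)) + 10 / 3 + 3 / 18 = 3371/186 = 18.12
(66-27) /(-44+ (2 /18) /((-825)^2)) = -238899375/269527499 = -0.89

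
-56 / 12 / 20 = -7/30 = -0.23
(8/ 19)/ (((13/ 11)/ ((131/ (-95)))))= -11528/23465 = -0.49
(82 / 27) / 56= 41/756 = 0.05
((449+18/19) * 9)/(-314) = -76941/5966 = -12.90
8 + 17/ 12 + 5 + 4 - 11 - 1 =77/12 = 6.42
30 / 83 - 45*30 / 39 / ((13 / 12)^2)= -29.13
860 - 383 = 477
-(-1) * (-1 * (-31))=31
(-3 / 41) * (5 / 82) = -15/3362 = 0.00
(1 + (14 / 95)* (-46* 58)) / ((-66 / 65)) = 14677/38 = 386.24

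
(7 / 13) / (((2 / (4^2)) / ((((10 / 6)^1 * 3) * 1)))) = 280/13 = 21.54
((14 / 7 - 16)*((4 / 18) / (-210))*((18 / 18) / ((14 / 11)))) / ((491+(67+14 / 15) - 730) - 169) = -11/321363 = 0.00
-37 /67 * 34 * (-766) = 963628/67 = 14382.51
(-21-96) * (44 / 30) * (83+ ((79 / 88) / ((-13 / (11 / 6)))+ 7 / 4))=-116171/8 = -14521.38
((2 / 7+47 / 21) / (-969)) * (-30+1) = 1537/20349 = 0.08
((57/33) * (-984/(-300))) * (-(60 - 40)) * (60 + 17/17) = -380152/55 = -6911.85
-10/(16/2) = -5/4 = -1.25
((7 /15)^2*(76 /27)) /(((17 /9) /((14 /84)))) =1862/34425 = 0.05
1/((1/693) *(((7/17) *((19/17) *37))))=28611/703 = 40.70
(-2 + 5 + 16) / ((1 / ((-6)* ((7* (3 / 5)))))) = -2394/5 = -478.80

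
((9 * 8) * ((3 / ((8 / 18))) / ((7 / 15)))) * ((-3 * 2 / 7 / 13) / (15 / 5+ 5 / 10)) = -87480/4459 = -19.62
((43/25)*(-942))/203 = -40506/5075 = -7.98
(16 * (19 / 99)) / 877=304/86823 = 0.00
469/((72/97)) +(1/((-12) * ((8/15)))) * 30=90311/144 = 627.16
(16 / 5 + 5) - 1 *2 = 31/5 = 6.20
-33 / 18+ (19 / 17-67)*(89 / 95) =-123169/1938 = -63.55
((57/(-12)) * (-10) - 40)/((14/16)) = 60/7 = 8.57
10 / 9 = 1.11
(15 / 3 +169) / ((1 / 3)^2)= 1566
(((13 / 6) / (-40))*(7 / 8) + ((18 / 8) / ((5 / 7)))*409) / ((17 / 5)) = 2473541/6528 = 378.91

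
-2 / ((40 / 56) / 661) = -1850.80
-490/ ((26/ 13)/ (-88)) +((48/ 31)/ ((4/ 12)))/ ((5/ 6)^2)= 16714184/775 = 21566.69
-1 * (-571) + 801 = 1372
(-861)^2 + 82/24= 8895893/12 = 741324.42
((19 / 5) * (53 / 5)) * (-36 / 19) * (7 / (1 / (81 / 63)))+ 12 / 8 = -34269/50 = -685.38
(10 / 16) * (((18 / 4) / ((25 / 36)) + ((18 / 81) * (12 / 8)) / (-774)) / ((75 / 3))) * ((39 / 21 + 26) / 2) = 4889807/2167200 = 2.26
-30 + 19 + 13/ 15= -152/15 = -10.13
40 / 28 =10/7 = 1.43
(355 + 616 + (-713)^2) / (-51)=-169780/17 = -9987.06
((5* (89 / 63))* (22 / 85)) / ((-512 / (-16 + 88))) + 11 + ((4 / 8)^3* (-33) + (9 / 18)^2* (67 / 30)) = 409907/57120 = 7.18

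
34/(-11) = -34/11 = -3.09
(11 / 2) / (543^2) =11/589698 = 0.00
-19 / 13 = -1.46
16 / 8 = 2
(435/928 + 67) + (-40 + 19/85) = 75323/2720 = 27.69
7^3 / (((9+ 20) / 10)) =3430/29 = 118.28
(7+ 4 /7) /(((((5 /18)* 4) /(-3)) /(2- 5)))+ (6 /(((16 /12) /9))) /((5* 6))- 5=1615/28 = 57.68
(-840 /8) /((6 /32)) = -560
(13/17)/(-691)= -13/11747 = 0.00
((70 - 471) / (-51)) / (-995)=-401/50745 = -0.01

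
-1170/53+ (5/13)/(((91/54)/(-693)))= -1614420/8957 = -180.24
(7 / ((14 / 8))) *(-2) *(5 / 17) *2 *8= -640/17 = -37.65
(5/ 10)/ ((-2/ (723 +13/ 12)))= -8689/48 = -181.02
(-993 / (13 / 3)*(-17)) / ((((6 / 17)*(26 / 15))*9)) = 478295/676 = 707.54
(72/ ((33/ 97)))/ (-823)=-2328/9053 = -0.26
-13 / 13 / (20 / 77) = -77/20 = -3.85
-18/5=-3.60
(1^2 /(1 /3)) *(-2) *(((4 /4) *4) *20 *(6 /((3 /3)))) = -2880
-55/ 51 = -1.08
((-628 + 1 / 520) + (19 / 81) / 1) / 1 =-26441399/42120 = -627.76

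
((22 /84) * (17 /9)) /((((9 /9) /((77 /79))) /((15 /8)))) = 10285/11376 = 0.90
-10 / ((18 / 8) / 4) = -160/9 = -17.78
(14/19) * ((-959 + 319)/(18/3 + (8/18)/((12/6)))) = -1440/19 = -75.79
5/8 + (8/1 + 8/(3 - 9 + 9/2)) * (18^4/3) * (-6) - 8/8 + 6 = -4478931/8 = -559866.38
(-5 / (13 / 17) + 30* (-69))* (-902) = 24349490/13 = 1873037.69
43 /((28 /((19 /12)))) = 817/336 = 2.43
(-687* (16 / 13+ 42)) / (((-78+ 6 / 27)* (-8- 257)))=-1737423/1205750 = -1.44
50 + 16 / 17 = 866/17 = 50.94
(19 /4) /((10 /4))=19/10 = 1.90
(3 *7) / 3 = 7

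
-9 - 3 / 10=-93/10 = -9.30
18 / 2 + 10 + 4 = 23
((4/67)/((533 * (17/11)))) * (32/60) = 352/9106305 = 0.00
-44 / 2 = -22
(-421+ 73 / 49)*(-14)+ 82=41686/7 = 5955.14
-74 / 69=-1.07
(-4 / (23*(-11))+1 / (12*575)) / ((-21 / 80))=-692/11385 = -0.06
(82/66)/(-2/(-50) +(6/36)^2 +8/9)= 100/77 = 1.30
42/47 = 0.89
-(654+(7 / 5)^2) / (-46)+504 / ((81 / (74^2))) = 15339217/450 = 34087.15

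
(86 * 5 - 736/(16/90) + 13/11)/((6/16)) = -108792/11 = -9890.18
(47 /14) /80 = 47/1120 = 0.04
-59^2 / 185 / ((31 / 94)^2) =-30758116/177785 = -173.01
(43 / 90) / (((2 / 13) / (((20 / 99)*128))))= 71552/891 = 80.31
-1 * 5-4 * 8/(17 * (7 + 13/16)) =-11137/2125 = -5.24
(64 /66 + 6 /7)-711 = -163819/231 = -709.17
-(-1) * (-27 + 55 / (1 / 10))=523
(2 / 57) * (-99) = -3.47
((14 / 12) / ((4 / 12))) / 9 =7/18 = 0.39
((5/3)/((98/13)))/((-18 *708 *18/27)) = -65/2497824 = 0.00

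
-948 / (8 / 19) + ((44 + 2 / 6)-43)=-13501/6 = -2250.17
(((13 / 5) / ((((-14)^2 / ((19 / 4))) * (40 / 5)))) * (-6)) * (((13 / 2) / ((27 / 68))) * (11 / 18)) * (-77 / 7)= 6605027/1270080 = 5.20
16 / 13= 1.23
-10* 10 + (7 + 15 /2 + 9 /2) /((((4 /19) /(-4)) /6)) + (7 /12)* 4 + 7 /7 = -6788/3 = -2262.67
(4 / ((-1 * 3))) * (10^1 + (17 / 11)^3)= -72892/3993 = -18.25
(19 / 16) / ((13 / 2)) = 0.18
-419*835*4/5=-279892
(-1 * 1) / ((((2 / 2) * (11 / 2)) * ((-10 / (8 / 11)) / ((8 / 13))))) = 64/7865 = 0.01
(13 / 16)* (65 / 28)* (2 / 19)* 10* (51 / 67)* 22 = 2370225/71288 = 33.25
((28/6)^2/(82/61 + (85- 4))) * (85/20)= 50813/45207 = 1.12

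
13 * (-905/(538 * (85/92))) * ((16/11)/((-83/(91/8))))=19699316/4175149 = 4.72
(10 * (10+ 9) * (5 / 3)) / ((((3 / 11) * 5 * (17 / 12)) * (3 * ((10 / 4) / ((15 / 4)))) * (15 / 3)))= 836/51 = 16.39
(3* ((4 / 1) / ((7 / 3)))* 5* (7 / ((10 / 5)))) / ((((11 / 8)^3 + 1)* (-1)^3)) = -46080/1843 = -25.00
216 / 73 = 2.96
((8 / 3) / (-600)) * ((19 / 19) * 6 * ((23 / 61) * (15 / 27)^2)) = -46/14823 = 0.00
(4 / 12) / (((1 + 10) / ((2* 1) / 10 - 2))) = -3/55 = -0.05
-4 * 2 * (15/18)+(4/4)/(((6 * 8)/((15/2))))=-625/96 = -6.51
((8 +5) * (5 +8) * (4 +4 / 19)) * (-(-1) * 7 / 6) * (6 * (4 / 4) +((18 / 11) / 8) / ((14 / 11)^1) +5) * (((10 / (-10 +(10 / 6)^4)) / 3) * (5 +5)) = -95062500/703 = -135224.04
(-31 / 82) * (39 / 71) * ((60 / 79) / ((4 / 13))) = -235755/459938 = -0.51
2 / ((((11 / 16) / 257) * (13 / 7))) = 57568/143 = 402.57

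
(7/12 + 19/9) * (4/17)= 97/153 = 0.63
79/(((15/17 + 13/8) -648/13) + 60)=139672/22385 = 6.24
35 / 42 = 5/6 = 0.83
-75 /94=-0.80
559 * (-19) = -10621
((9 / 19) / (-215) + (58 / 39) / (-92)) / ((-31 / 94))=6326717/113591595 = 0.06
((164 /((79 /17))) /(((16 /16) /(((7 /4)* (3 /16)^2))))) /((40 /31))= 1361241/808960 = 1.68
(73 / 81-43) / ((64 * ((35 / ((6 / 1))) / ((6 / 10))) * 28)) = -341/141120 = 0.00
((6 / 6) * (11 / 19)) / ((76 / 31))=341/1444 = 0.24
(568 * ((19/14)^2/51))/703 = 2698/92463 = 0.03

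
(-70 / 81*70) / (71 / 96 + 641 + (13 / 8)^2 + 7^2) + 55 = 54.91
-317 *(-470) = 148990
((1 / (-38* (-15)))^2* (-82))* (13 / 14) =-533/2274300 = 0.00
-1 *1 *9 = -9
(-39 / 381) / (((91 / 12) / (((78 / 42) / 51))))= -52/105791 = 0.00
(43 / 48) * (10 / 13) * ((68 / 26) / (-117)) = -0.02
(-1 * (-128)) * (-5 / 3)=-640/3 = -213.33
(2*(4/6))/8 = 1/6 = 0.17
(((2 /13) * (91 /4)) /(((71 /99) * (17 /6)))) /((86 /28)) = 29106/51901 = 0.56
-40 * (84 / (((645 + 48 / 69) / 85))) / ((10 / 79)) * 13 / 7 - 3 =-96418233/14851 = -6492.37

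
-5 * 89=-445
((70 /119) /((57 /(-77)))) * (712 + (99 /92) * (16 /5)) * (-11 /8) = 17421943/22287 = 781.71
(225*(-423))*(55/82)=-5234625/82 = -63836.89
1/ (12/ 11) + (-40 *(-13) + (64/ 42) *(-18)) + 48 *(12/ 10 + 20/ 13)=3412141/5460 = 624.93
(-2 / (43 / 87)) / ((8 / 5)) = -435/172 = -2.53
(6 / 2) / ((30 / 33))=3.30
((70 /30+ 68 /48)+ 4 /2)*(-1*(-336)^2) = -649152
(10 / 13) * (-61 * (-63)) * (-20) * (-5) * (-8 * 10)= -307440000/13 = -23649230.77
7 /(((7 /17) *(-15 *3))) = -17/45 = -0.38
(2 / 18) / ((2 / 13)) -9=-149/18 = -8.28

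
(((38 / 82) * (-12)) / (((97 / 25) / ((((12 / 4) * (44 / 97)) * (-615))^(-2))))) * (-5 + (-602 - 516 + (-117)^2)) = -11579569/450329814 = -0.03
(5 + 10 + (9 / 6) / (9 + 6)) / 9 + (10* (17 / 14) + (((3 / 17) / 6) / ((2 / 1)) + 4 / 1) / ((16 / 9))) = 5510563/342720 = 16.08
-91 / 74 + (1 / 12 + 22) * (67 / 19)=646561/8436 = 76.64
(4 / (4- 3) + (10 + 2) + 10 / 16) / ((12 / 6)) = 133/16 = 8.31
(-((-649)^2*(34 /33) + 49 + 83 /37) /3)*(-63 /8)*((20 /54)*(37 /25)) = 168615181/270 = 624500.67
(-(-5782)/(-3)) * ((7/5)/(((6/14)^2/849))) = -561252958/45 = -12472287.96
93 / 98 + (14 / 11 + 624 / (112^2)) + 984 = 8505605/8624 = 986.27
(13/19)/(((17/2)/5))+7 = 2391/323 = 7.40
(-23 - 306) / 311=-329/311 = -1.06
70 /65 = 1.08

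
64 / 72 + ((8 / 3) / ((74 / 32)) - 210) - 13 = -73579/333 = -220.96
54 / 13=4.15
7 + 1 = 8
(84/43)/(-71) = -84/3053 = -0.03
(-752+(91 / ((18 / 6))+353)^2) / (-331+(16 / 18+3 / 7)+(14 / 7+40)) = -2302531/4531 = -508.17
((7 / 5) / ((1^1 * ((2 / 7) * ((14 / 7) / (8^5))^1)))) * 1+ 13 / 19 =7626817/95 = 80282.28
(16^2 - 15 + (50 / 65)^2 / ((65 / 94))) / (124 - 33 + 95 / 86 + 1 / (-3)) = 137090106/52018369 = 2.64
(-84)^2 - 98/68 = 239855/34 = 7054.56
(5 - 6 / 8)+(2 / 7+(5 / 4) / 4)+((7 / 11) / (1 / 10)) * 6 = 53013/1232 = 43.03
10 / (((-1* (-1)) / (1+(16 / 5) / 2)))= 26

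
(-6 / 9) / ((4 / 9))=-3/2 = -1.50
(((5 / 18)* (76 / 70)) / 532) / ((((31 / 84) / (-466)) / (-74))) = 34484/651 = 52.97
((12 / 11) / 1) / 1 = 1.09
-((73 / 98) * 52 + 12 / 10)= -9784/245 = -39.93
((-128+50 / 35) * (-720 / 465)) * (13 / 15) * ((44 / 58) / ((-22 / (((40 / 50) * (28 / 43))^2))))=-330244096/207781375 = -1.59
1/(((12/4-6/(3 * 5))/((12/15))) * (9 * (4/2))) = 2/117 = 0.02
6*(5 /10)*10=30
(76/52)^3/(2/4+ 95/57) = 41154/28561 = 1.44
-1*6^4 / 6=-216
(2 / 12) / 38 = 1/228 = 0.00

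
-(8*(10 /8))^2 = -100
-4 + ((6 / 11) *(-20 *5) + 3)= -611/11 = -55.55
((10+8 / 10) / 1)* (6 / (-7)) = -324/35 = -9.26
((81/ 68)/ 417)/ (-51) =-9/160684 = 0.00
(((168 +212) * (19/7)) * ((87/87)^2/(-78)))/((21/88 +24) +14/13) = -317680/608181 = -0.52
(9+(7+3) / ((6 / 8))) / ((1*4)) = 67/12 = 5.58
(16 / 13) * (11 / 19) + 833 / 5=206631/1235 = 167.31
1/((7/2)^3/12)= 96/343 = 0.28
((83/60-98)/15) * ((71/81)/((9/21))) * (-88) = 63384398/54675 = 1159.29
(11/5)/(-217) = -11/1085 = -0.01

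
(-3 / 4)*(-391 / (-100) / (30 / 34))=-6647/2000 = -3.32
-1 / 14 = -0.07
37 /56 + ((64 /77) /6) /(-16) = 1205/1848 = 0.65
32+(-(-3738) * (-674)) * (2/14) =-359884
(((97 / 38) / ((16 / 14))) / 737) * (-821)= -557459/224048 = -2.49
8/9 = 0.89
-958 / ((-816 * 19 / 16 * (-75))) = -958/72675 = -0.01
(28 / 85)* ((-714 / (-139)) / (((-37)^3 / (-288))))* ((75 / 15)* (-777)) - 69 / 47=-347415135/8943677 = -38.84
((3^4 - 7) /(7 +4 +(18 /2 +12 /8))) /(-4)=-37/43 = -0.86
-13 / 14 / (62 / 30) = -0.45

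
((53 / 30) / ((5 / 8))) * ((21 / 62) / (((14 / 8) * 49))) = 424/37975 = 0.01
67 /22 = 3.05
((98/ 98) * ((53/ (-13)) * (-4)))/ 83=212/1079 = 0.20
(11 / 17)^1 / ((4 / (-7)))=-77/68 = -1.13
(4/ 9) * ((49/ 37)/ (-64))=-49/5328 = -0.01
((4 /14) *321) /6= 107/7 = 15.29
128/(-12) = -32/3 = -10.67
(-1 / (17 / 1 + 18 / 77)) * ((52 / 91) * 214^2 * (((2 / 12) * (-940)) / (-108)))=-236765320/107487 = -2202.73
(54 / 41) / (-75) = -18/1025 = -0.02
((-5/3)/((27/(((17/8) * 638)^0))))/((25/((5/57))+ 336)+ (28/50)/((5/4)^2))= -3125/31456269 = 0.00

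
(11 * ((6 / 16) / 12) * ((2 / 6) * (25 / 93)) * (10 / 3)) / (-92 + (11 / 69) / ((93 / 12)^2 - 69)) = -82225/73691712 = 0.00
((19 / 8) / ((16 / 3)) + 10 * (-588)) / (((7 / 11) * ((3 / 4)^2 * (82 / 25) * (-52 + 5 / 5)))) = 68986775/702576 = 98.19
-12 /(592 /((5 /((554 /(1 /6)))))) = -5/163984 = 0.00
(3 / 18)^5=1/7776 = 0.00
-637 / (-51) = 637/51 = 12.49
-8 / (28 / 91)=-26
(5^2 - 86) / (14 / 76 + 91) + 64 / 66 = 1042/3465 = 0.30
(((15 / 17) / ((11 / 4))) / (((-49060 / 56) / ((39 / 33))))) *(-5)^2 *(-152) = 8299200/5045821 = 1.64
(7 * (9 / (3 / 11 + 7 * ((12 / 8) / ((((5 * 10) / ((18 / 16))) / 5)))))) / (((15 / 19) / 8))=374528/853 = 439.07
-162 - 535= -697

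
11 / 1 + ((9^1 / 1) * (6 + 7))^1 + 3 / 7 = 899/7 = 128.43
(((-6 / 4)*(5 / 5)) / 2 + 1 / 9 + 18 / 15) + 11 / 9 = 107/60 = 1.78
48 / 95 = 0.51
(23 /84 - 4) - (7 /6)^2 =-641/126 = -5.09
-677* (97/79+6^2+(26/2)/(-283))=-562773852/22357 = -25172.15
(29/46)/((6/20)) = 145/69 = 2.10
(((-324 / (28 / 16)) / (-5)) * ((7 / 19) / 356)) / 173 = 324/1462715 = 0.00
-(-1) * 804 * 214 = 172056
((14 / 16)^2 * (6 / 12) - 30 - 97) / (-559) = 0.23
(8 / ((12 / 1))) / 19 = 2/57 = 0.04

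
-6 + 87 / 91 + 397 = 35668/91 = 391.96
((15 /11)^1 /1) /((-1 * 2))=-0.68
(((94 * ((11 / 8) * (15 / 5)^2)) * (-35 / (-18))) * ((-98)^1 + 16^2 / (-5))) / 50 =-1349887/200 = -6749.44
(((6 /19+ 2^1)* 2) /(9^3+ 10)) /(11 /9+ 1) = 198/70205 = 0.00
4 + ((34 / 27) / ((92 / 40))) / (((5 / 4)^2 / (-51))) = -14356/1035 = -13.87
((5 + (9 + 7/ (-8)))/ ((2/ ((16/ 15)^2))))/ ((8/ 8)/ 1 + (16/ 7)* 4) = 784/1065 = 0.74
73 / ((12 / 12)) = 73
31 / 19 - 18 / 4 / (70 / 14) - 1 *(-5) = 1089/190 = 5.73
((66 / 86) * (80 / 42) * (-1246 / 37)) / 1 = -78320/1591 = -49.23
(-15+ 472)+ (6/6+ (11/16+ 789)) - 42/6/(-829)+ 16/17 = 281552687/225488 = 1248.64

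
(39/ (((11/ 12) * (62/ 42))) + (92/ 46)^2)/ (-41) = -11192/13981 = -0.80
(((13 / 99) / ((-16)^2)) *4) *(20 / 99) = 65/156816 = 0.00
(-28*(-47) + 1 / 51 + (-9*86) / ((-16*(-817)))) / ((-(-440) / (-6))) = -2040265/113696 = -17.94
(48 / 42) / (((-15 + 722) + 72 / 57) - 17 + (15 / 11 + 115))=836/590779 = 0.00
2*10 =20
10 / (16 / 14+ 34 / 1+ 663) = 70/4887 = 0.01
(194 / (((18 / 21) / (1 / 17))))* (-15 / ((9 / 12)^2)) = -54320/153 = -355.03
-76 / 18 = -38/9 = -4.22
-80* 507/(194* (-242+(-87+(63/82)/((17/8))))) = 14135160/22218917 = 0.64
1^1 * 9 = 9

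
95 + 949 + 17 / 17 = 1045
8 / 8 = 1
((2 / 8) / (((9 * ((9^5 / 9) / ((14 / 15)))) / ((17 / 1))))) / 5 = 119/8857350 = 0.00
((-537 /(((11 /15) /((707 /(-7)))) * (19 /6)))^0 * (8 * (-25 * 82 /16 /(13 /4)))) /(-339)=4100/4407 = 0.93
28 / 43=0.65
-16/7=-2.29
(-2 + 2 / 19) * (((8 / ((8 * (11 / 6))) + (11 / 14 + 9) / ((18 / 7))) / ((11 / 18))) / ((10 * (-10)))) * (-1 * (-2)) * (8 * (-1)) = -124056/57475 = -2.16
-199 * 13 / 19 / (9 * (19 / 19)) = -15.13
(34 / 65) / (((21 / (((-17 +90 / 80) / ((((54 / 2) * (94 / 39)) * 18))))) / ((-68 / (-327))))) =-36703/522853380 = 0.00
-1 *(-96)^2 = -9216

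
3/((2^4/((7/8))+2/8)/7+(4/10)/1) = 2940/2987 = 0.98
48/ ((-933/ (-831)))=13296/311 = 42.75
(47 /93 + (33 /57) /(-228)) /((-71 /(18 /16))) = -202581/25425952 = -0.01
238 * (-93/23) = -22134/23 = -962.35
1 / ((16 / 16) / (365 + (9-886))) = -512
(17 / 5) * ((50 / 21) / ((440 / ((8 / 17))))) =2/231 = 0.01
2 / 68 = 0.03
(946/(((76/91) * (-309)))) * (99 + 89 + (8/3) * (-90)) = 1119118/5871 = 190.62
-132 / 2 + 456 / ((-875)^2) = -50530794/765625 = -66.00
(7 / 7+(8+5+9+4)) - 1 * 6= 21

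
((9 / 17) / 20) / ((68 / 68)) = 9/340 = 0.03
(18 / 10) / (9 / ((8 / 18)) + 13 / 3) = 108/1475 = 0.07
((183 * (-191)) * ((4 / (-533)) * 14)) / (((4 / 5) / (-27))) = -66061170/533 = -123942.16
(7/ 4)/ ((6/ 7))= 49/24 = 2.04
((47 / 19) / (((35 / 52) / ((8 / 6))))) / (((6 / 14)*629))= 9776/537795 = 0.02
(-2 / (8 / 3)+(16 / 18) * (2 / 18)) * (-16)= 844/81 = 10.42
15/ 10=3/2 = 1.50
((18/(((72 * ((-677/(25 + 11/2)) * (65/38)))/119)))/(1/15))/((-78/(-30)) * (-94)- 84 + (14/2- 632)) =0.01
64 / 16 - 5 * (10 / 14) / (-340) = 1909/476 = 4.01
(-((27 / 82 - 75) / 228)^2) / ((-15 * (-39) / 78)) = -4165681/291283680 = -0.01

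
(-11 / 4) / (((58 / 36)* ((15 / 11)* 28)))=-363/8120 = -0.04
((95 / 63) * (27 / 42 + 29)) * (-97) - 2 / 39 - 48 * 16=-5103.91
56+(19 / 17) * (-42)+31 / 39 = 6533/663 = 9.85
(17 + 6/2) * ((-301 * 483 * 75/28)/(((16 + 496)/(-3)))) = 45635.01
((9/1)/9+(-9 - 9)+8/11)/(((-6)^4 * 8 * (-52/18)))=179/329472 = 0.00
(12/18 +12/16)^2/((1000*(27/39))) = 3757/1296000 = 0.00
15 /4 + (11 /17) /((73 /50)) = 20815/4964 = 4.19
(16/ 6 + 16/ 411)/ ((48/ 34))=2363/1233 = 1.92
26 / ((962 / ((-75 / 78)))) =-25/962 = -0.03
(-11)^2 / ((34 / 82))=4961/17 = 291.82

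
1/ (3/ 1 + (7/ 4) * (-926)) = -2/3235 = 0.00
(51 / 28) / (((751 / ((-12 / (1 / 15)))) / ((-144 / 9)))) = 36720/5257 = 6.98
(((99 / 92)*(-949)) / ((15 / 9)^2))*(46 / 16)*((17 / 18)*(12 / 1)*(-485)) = 464775597/80 = 5809694.96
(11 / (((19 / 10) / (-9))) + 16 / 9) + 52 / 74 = -313976/6327 = -49.62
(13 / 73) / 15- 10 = -10937/1095 = -9.99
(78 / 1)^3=474552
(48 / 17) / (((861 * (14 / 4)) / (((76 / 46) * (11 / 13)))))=13376/10211747 = 0.00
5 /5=1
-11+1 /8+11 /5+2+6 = -27/40 = -0.68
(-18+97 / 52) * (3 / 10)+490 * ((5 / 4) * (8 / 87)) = 2329021/45240 = 51.48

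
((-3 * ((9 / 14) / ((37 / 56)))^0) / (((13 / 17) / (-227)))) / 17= 681/13 = 52.38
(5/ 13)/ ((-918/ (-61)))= 305/11934 = 0.03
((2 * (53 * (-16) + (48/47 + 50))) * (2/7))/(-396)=4162/3619 = 1.15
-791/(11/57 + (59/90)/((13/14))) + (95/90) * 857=2222183/89928 = 24.71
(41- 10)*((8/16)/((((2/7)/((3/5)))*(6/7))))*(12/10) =4557/100 = 45.57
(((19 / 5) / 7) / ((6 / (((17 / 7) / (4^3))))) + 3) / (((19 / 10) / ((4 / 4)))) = 282563/178752 = 1.58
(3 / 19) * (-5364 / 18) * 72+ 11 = -64159/19 = -3376.79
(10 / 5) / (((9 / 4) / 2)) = 1.78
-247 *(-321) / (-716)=-79287/716 = -110.74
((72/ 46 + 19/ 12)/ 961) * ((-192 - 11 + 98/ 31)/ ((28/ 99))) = -25379145/10963088 = -2.31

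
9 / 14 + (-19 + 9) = -131/14 = -9.36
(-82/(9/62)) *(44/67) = -223696/603 = -370.97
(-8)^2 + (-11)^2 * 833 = 100857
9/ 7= 1.29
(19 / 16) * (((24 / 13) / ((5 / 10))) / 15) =19/65 = 0.29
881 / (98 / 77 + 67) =9691/751 = 12.90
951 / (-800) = -951/800 = -1.19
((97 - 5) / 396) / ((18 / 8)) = 92/891 = 0.10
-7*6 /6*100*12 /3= -2800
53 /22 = 2.41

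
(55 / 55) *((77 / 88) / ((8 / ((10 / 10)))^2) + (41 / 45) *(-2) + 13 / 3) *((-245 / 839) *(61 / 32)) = -173873119/123715584 = -1.41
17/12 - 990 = -988.58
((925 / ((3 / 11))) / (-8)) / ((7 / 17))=-172975/168 = -1029.61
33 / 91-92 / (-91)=125/91 = 1.37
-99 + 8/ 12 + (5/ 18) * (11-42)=-1925/18 = -106.94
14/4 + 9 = 25/2 = 12.50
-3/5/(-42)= 1/70 = 0.01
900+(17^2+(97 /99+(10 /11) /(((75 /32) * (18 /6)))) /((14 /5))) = 183167/154 = 1189.40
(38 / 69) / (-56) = -19/1932 = -0.01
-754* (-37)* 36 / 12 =83694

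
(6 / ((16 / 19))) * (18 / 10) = 513/40 = 12.82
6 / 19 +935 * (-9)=-159879/19 = -8414.68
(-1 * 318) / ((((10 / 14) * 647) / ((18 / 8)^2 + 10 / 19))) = -3.85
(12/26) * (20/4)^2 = 150/13 = 11.54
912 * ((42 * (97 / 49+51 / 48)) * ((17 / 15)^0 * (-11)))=-8972370/7 = -1281767.14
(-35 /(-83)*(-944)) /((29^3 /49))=-1618960/2024287 = -0.80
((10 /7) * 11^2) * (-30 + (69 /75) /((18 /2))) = -232562/45 = -5168.04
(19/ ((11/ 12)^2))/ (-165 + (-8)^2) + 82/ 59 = 840698/721039 = 1.17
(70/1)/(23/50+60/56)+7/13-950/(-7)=2218841/12194 = 181.96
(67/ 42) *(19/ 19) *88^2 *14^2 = 2421290.67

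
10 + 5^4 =635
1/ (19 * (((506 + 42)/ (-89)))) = -89/10412 = -0.01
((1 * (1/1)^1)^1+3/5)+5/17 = 161/85 = 1.89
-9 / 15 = -3/5 = -0.60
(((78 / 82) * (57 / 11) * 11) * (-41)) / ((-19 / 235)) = 27495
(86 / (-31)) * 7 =-602/31 = -19.42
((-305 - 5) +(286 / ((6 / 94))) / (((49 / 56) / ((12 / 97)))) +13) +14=237987/679 = 350.50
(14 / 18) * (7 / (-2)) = -49/18 = -2.72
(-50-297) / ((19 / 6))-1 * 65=-3317/19 = -174.58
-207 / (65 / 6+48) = -1242/353 = -3.52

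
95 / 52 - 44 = -42.17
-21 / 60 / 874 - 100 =-1748007/17480 = -100.00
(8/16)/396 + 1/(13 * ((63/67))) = 5987/72072 = 0.08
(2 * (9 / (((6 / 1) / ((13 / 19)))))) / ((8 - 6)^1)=39/38 = 1.03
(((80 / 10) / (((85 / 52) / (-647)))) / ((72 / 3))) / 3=-33644/765 = -43.98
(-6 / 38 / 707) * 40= -120/13433 = -0.01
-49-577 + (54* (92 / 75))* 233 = 370198/25 = 14807.92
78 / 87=26/29 = 0.90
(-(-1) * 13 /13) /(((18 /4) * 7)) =2/63 = 0.03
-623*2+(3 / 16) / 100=-1993597/1600 = -1246.00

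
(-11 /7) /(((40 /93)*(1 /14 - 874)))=1023/244700 = 0.00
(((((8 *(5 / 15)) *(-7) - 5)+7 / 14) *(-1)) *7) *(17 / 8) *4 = 16541/12 = 1378.42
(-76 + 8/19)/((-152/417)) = 149703/722 = 207.34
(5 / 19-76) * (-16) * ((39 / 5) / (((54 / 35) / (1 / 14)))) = 74828/171 = 437.59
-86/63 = -1.37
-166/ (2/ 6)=-498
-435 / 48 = -145/16 = -9.06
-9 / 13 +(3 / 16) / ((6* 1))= -0.66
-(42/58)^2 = -441/841 = -0.52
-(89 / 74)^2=-7921/5476 = -1.45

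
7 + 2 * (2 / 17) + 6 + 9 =378/17 = 22.24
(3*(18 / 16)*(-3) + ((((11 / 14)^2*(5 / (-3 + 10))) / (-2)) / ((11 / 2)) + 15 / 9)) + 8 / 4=-53495/8232 = -6.50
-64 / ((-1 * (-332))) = -16/83 = -0.19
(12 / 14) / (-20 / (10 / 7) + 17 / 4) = -8/91 = -0.09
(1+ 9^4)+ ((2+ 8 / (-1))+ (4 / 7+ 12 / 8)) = 91813/14 = 6558.07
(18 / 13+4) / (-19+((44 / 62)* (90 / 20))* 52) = 2170/59267 = 0.04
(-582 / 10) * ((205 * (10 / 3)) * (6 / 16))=-59655/4 = -14913.75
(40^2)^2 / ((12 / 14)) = 8960000/3 = 2986666.67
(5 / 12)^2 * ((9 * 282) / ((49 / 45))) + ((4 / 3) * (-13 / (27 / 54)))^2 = 1606.43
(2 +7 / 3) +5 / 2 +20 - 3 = 143/6 = 23.83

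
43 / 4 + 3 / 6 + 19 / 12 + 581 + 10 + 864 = 8807/6 = 1467.83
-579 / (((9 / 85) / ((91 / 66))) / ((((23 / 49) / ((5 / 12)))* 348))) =-227596408/77 = -2955797.51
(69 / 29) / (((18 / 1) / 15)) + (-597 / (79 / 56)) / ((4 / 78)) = -37802507/4582 = -8250.22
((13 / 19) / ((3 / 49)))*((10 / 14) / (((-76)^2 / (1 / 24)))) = 455/7901568 = 0.00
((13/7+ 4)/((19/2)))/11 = 82/1463 = 0.06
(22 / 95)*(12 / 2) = 132/95 = 1.39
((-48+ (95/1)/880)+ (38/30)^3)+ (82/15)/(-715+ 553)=-245346619/5346000 = -45.89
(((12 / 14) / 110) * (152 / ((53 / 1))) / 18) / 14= 38/428505 = 0.00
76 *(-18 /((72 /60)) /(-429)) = 380/143 = 2.66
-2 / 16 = -1/8 = -0.12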